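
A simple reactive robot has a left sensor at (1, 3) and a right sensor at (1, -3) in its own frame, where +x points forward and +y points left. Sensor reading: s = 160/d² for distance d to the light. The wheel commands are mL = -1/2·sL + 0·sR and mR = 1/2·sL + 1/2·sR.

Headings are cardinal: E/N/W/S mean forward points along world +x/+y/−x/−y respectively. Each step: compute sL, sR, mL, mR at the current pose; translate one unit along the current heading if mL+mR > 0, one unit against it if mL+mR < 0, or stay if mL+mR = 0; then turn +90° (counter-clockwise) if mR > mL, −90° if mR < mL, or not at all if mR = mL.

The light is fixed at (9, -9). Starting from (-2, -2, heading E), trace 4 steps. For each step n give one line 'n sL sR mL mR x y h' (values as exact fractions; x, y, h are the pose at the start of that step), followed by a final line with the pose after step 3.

0 4/5 40/29 -2/5 158/145 -2 -2 E
1 160/233 160/113 -80/233 27680/26329 -1 -2 N
2 80/73 80/121 -40/73 7760/8833 -1 -1 W
3 160/113 32/49 -80/113 5728/5537 -2 -1 S
final -2 -2 E

n=0: pose=(-2,-2,E); sL=4/5, sR=40/29; mL=-2/5, mR=158/145; mL+mR=20/29 → advance +1; mR−mL=216/145 → turn +1·90°
n=1: pose=(-1,-2,N); sL=160/233, sR=160/113; mL=-80/233, mR=27680/26329; mL+mR=80/113 → advance +1; mR−mL=36720/26329 → turn +1·90°
n=2: pose=(-1,-1,W); sL=80/73, sR=80/121; mL=-40/73, mR=7760/8833; mL+mR=40/121 → advance +1; mR−mL=12600/8833 → turn +1·90°
n=3: pose=(-2,-1,S); sL=160/113, sR=32/49; mL=-80/113, mR=5728/5537; mL+mR=16/49 → advance +1; mR−mL=9648/5537 → turn +1·90°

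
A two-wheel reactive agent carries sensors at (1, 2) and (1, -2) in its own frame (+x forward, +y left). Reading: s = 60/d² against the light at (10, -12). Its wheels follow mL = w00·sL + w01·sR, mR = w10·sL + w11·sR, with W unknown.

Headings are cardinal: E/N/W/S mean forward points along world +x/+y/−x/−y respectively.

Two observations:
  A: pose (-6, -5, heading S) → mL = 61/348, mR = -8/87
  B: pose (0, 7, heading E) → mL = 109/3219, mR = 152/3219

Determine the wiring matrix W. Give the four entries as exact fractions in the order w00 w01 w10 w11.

obs A: pose=(-6,-5,S) → sL=15/58, sR=1/6, mL=61/348, mR=-8/87
obs B: pose=(0,7,E) → sL=10/87, sR=6/37, mL=109/3219, mR=152/3219
sensor matrix S = [[15/58, 1/6], [10/87, 6/37]]; det S = 220/9657
solve [mL_A; mL_B] = S·[w00; w01] and [mR_A; mR_B] = S·[w10; w11]:
  w00 = 1, w01 = -1/2, w10 = -1, w11 = 1

1 -1/2 -1 1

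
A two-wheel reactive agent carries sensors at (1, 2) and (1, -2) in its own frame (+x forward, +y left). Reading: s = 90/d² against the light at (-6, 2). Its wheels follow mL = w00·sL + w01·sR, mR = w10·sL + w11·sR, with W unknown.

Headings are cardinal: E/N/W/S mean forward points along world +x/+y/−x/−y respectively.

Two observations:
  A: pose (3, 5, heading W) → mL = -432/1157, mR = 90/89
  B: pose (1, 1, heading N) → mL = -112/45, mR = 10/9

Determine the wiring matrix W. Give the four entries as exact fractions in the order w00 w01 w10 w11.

-1 1 0 1

obs A: pose=(3,5,W) → sL=18/13, sR=90/89, mL=-432/1157, mR=90/89
obs B: pose=(1,1,N) → sL=18/5, sR=10/9, mL=-112/45, mR=10/9
sensor matrix S = [[18/13, 90/89], [18/5, 10/9]]; det S = -2432/1157
solve [mL_A; mL_B] = S·[w00; w01] and [mR_A; mR_B] = S·[w10; w11]:
  w00 = -1, w01 = 1, w10 = 0, w11 = 1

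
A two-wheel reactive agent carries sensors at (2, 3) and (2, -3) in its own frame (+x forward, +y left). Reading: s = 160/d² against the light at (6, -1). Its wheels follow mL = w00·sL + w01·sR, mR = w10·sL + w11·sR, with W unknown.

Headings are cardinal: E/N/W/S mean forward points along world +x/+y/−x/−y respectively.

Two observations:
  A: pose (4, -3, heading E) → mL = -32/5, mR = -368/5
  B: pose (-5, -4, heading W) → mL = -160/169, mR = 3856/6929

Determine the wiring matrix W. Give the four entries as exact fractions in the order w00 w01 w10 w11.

0 -1 -1/2 1

obs A: pose=(4,-3,E) → sL=160, sR=32/5, mL=-32/5, mR=-368/5
obs B: pose=(-5,-4,W) → sL=32/41, sR=160/169, mL=-160/169, mR=3856/6929
sensor matrix S = [[160, 32/5], [32/41, 160/169]]; det S = 5074944/34645
solve [mL_A; mL_B] = S·[w00; w01] and [mR_A; mR_B] = S·[w10; w11]:
  w00 = 0, w01 = -1, w10 = -1/2, w11 = 1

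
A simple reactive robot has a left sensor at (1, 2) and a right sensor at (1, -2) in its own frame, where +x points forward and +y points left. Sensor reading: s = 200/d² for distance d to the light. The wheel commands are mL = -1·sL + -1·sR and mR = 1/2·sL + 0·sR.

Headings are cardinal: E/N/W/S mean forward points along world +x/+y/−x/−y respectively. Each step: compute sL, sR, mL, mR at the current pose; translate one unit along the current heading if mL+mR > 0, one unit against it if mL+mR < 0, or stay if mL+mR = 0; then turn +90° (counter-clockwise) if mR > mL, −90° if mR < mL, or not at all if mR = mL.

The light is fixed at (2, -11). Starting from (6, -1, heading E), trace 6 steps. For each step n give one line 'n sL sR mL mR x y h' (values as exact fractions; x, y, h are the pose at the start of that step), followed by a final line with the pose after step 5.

0 200/169 200/89 -51600/15041 100/169 6 -1 E
1 100/61 100/73 -13400/4453 50/61 5 -1 N
2 200/53 8/5 -1424/265 100/53 5 -2 W
3 2 50/17 -84/17 1 6 -2 S
4 200/169 200/89 -51600/15041 100/169 6 -1 E
5 100/61 100/73 -13400/4453 50/61 5 -1 N
final 5 -2 W

n=0: pose=(6,-1,E); sL=200/169, sR=200/89; mL=-51600/15041, mR=100/169; mL+mR=-42700/15041 → advance -1; mR−mL=60500/15041 → turn +1·90°
n=1: pose=(5,-1,N); sL=100/61, sR=100/73; mL=-13400/4453, mR=50/61; mL+mR=-9750/4453 → advance -1; mR−mL=17050/4453 → turn +1·90°
n=2: pose=(5,-2,W); sL=200/53, sR=8/5; mL=-1424/265, mR=100/53; mL+mR=-924/265 → advance -1; mR−mL=1924/265 → turn +1·90°
n=3: pose=(6,-2,S); sL=2, sR=50/17; mL=-84/17, mR=1; mL+mR=-67/17 → advance -1; mR−mL=101/17 → turn +1·90°
n=4: pose=(6,-1,E); sL=200/169, sR=200/89; mL=-51600/15041, mR=100/169; mL+mR=-42700/15041 → advance -1; mR−mL=60500/15041 → turn +1·90°
n=5: pose=(5,-1,N); sL=100/61, sR=100/73; mL=-13400/4453, mR=50/61; mL+mR=-9750/4453 → advance -1; mR−mL=17050/4453 → turn +1·90°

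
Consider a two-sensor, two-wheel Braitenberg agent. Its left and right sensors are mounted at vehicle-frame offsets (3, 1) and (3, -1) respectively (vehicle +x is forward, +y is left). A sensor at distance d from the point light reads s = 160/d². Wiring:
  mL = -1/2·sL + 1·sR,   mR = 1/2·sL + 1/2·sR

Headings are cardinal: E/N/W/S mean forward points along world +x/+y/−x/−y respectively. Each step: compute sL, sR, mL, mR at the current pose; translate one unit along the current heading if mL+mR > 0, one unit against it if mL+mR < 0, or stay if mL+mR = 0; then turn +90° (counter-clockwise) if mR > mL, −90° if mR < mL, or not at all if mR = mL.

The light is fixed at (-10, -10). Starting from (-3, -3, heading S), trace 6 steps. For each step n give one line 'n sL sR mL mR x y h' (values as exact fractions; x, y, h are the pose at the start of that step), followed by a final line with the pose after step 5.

n=0: pose=(-3,-3,S); sL=2, sR=40/13; mL=27/13, mR=33/13; mL+mR=60/13 → advance +1; mR−mL=6/13 → turn +1·90°
n=1: pose=(-3,-4,E); sL=160/149, sR=32/25; mL=2768/3725, mR=4384/3725; mL+mR=48/25 → advance +1; mR−mL=1616/3725 → turn +1·90°
n=2: pose=(-2,-4,N); sL=16/13, sR=80/81; mL=392/1053, mR=1168/1053; mL+mR=40/27 → advance +1; mR−mL=776/1053 → turn +1·90°
n=3: pose=(-2,-3,W); sL=160/61, sR=160/89; mL=2640/5429, mR=12000/5429; mL+mR=240/89 → advance +1; mR−mL=9360/5429 → turn +1·90°
n=4: pose=(-3,-3,S); sL=2, sR=40/13; mL=27/13, mR=33/13; mL+mR=60/13 → advance +1; mR−mL=6/13 → turn +1·90°
n=5: pose=(-3,-4,E); sL=160/149, sR=32/25; mL=2768/3725, mR=4384/3725; mL+mR=48/25 → advance +1; mR−mL=1616/3725 → turn +1·90°

0 2 40/13 27/13 33/13 -3 -3 S
1 160/149 32/25 2768/3725 4384/3725 -3 -4 E
2 16/13 80/81 392/1053 1168/1053 -2 -4 N
3 160/61 160/89 2640/5429 12000/5429 -2 -3 W
4 2 40/13 27/13 33/13 -3 -3 S
5 160/149 32/25 2768/3725 4384/3725 -3 -4 E
final -2 -4 N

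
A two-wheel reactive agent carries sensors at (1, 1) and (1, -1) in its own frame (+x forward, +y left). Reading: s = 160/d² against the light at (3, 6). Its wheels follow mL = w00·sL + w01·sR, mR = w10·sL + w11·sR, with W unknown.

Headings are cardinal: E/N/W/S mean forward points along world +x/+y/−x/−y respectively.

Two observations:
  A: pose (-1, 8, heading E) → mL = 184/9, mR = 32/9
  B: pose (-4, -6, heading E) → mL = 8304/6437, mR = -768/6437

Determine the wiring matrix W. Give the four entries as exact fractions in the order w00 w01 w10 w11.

obs A: pose=(-1,8,E) → sL=80/9, sR=16, mL=184/9, mR=32/9
obs B: pose=(-4,-6,E) → sL=160/157, sR=32/41, mL=8304/6437, mR=-768/6437
sensor matrix S = [[80/9, 16], [160/157, 32/41]]; det S = -542720/57933
solve [mL_A; mL_B] = S·[w00; w01] and [mR_A; mR_B] = S·[w10; w11]:
  w00 = 1/2, w01 = 1, w10 = -1/2, w11 = 1/2

1/2 1 -1/2 1/2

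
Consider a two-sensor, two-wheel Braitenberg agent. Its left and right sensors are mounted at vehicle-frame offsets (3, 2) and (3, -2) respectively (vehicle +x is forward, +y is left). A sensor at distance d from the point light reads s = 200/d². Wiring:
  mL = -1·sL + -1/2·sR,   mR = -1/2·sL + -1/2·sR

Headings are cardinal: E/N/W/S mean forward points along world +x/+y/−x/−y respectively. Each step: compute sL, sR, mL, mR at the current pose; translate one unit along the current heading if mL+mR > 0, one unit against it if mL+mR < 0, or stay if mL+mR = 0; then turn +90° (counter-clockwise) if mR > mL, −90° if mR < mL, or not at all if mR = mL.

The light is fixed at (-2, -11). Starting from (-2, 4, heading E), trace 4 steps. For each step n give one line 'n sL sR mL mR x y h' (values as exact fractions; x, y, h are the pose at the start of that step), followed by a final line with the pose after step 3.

n=0: pose=(-2,4,E); sL=100/149, sR=100/89; mL=-16350/13261, mR=-11900/13261; mL+mR=-28250/13261 → advance -1; mR−mL=50/149 → turn +1·90°
n=1: pose=(-3,4,N); sL=200/333, sR=8/13; mL=-3932/4329, mR=-2632/4329; mL+mR=-2188/1443 → advance -1; mR−mL=100/333 → turn +1·90°
n=2: pose=(-3,3,W); sL=5/4, sR=25/34; mL=-55/34, mR=-135/136; mL+mR=-355/136 → advance -1; mR−mL=5/8 → turn +1·90°
n=3: pose=(-2,3,S); sL=8/5, sR=8/5; mL=-12/5, mR=-8/5; mL+mR=-4 → advance -1; mR−mL=4/5 → turn +1·90°

0 100/149 100/89 -16350/13261 -11900/13261 -2 4 E
1 200/333 8/13 -3932/4329 -2632/4329 -3 4 N
2 5/4 25/34 -55/34 -135/136 -3 3 W
3 8/5 8/5 -12/5 -8/5 -2 3 S
final -2 4 E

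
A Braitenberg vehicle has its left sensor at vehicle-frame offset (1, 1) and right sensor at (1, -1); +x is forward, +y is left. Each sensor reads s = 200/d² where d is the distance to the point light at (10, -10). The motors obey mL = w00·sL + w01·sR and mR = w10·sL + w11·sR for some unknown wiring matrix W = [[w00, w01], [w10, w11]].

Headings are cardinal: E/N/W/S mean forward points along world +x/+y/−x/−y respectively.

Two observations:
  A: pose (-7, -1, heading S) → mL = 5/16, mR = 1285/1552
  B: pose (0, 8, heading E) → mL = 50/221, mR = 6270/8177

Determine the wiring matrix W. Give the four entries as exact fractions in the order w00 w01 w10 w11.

obs A: pose=(-7,-1,S) → sL=5/8, sR=50/97, mL=5/16, mR=1285/1552
obs B: pose=(0,8,E) → sL=100/221, sR=20/37, mL=50/221, mR=6270/8177
sensor matrix S = [[5/8, 50/97], [100/221, 20/37]]; det S = 165925/1586338
solve [mL_A; mL_B] = S·[w00; w01] and [mR_A; mR_B] = S·[w10; w11]:
  w00 = 1/2, w01 = 0, w10 = 1/2, w11 = 1

1/2 0 1/2 1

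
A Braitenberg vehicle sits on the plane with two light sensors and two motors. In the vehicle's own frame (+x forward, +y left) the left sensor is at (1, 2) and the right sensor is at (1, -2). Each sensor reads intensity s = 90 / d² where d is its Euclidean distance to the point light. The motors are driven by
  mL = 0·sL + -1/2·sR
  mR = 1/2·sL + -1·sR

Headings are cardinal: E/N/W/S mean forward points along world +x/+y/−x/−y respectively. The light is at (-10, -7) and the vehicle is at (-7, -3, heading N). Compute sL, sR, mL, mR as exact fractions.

left sensor world pos  = (-9, -2); dL² = 26
right sensor world pos = (-5, -2); dR² = 50
sL = 90/26 = 45/13
sR = 90/50 = 9/5
mL = 0·sL + -1/2·sR = -9/10
mR = 1/2·sL + -1·sR = -9/130

45/13 9/5 -9/10 -9/130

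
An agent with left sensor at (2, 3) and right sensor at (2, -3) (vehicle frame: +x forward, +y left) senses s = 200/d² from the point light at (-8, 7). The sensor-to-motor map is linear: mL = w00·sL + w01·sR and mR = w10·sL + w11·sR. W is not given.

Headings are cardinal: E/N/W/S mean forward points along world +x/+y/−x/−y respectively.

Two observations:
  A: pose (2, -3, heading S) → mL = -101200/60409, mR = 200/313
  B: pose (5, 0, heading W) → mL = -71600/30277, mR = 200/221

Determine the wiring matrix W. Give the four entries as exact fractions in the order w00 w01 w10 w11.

obs A: pose=(2,-3,S) → sL=200/313, sR=200/193, mL=-101200/60409, mR=200/313
obs B: pose=(5,0,W) → sL=200/221, sR=200/137, mL=-71600/30277, mR=200/221
sensor matrix S = [[200/313, 200/193], [200/221, 200/137]]; det S = -9120000/1829003293
solve [mL_A; mL_B] = S·[w00; w01] and [mR_A; mR_B] = S·[w10; w11]:
  w00 = -1, w01 = -1, w10 = 1, w11 = 0

-1 -1 1 0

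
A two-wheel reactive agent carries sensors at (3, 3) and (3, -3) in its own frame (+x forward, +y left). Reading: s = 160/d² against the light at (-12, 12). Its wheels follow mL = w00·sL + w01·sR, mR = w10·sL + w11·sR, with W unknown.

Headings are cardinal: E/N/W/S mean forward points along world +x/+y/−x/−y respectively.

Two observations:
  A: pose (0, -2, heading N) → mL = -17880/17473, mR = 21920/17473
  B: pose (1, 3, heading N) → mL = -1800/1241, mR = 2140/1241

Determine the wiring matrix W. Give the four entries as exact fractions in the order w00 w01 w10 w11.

obs A: pose=(0,-2,N) → sL=80/101, sR=80/173, mL=-17880/17473, mR=21920/17473
obs B: pose=(1,3,N) → sL=20/17, sR=40/73, mL=-1800/1241, mR=2140/1241
sensor matrix S = [[80/101, 80/173], [20/17, 40/73]]; det S = -2385600/21683993
solve [mL_A; mL_B] = S·[w00; w01] and [mR_A; mR_B] = S·[w10; w11]:
  w00 = -1, w01 = -1/2, w10 = 1, w11 = 1

-1 -1/2 1 1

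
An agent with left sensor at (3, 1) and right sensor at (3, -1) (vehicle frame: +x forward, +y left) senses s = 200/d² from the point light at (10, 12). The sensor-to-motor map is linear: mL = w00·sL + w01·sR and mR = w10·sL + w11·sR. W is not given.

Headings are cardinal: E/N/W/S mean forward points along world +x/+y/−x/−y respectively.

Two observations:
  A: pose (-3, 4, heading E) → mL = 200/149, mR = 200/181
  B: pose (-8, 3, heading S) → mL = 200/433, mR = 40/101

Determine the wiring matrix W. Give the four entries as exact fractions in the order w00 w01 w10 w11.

1 0 0 1

obs A: pose=(-3,4,E) → sL=200/149, sR=200/181, mL=200/149, mR=200/181
obs B: pose=(-8,3,S) → sL=200/433, sR=40/101, mL=200/433, mR=40/101
sensor matrix S = [[200/149, 200/181], [200/433, 40/101]]; det S = 25024000/1179435277
solve [mL_A; mL_B] = S·[w00; w01] and [mR_A; mR_B] = S·[w10; w11]:
  w00 = 1, w01 = 0, w10 = 0, w11 = 1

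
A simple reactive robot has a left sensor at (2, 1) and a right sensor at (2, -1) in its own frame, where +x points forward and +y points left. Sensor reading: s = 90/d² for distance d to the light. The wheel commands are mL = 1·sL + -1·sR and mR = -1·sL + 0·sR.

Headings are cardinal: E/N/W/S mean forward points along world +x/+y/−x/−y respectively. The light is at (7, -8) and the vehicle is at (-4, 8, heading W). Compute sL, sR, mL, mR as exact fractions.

45/197 45/229 1440/45113 -45/197

left sensor world pos  = (-6, 7); dL² = 394
right sensor world pos = (-6, 9); dR² = 458
sL = 90/394 = 45/197
sR = 90/458 = 45/229
mL = 1·sL + -1·sR = 1440/45113
mR = -1·sL + 0·sR = -45/197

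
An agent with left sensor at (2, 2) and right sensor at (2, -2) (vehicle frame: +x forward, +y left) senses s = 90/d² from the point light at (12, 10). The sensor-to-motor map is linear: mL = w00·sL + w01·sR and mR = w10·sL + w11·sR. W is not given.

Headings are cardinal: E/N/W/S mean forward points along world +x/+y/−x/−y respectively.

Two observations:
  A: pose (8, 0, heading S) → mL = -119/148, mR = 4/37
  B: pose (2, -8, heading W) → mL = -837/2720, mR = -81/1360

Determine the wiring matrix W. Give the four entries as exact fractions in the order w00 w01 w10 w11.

-1/2 -1 1 -1

obs A: pose=(8,0,S) → sL=45/74, sR=1/2, mL=-119/148, mR=4/37
obs B: pose=(2,-8,W) → sL=45/272, sR=9/40, mL=-837/2720, mR=-81/1360
sensor matrix S = [[45/74, 1/2], [45/272, 9/40]]; det S = 1089/20128
solve [mL_A; mL_B] = S·[w00; w01] and [mR_A; mR_B] = S·[w10; w11]:
  w00 = -1/2, w01 = -1, w10 = 1, w11 = -1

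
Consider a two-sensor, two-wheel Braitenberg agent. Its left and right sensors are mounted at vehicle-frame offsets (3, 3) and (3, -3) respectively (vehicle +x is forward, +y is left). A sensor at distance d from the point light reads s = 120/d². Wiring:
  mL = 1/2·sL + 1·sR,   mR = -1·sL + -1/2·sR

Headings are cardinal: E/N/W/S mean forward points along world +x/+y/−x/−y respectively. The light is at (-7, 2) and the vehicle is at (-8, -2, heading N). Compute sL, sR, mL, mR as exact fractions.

120/17 24 468/17 -324/17

left sensor world pos  = (-11, 1); dL² = 17
right sensor world pos = (-5, 1); dR² = 5
sL = 120/17 = 120/17
sR = 120/5 = 24
mL = 1/2·sL + 1·sR = 468/17
mR = -1·sL + -1/2·sR = -324/17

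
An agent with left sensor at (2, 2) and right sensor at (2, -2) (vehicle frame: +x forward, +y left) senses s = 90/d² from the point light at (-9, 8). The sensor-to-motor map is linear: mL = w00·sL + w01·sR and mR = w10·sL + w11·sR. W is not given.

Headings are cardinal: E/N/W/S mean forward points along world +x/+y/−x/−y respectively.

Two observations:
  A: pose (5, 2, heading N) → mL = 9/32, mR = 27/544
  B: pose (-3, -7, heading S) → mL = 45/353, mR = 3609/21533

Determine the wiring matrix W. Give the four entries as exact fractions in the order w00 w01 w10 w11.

obs A: pose=(5,2,N) → sL=9/16, sR=45/136, mL=9/32, mR=27/544
obs B: pose=(-3,-7,S) → sL=90/353, sR=18/61, mL=45/353, mR=3609/21533
sensor matrix S = [[9/16, 45/136], [90/353, 18/61]]; det S = 239031/2928488
solve [mL_A; mL_B] = S·[w00; w01] and [mR_A; mR_B] = S·[w10; w11]:
  w00 = 1/2, w01 = 0, w10 = -1/2, w11 = 1

1/2 0 -1/2 1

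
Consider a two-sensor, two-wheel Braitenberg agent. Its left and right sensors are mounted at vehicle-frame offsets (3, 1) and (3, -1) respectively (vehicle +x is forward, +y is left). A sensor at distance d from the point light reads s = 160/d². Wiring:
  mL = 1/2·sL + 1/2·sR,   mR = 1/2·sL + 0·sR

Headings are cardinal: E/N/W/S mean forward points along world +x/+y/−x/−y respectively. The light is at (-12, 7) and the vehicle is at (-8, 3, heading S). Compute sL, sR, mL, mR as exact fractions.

80/37 80/29 2640/1073 40/37

left sensor world pos  = (-7, 0); dL² = 74
right sensor world pos = (-9, 0); dR² = 58
sL = 160/74 = 80/37
sR = 160/58 = 80/29
mL = 1/2·sL + 1/2·sR = 2640/1073
mR = 1/2·sL + 0·sR = 40/37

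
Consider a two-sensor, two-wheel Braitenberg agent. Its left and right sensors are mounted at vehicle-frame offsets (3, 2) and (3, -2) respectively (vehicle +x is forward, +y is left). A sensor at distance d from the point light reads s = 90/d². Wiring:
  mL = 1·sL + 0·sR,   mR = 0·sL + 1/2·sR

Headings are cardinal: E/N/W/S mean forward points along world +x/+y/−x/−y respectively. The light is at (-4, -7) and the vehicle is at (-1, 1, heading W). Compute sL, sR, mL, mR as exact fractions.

5/2 9/10 5/2 9/20

left sensor world pos  = (-4, -1); dL² = 36
right sensor world pos = (-4, 3); dR² = 100
sL = 90/36 = 5/2
sR = 90/100 = 9/10
mL = 1·sL + 0·sR = 5/2
mR = 0·sL + 1/2·sR = 9/20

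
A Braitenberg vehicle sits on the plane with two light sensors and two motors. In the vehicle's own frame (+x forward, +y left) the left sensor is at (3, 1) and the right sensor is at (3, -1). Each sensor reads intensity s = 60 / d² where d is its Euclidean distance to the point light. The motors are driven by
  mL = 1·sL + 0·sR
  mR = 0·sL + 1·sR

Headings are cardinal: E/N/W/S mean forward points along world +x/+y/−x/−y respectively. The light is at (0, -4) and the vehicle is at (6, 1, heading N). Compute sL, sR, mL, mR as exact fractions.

60/89 60/113 60/89 60/113

left sensor world pos  = (5, 4); dL² = 89
right sensor world pos = (7, 4); dR² = 113
sL = 60/89 = 60/89
sR = 60/113 = 60/113
mL = 1·sL + 0·sR = 60/89
mR = 0·sL + 1·sR = 60/113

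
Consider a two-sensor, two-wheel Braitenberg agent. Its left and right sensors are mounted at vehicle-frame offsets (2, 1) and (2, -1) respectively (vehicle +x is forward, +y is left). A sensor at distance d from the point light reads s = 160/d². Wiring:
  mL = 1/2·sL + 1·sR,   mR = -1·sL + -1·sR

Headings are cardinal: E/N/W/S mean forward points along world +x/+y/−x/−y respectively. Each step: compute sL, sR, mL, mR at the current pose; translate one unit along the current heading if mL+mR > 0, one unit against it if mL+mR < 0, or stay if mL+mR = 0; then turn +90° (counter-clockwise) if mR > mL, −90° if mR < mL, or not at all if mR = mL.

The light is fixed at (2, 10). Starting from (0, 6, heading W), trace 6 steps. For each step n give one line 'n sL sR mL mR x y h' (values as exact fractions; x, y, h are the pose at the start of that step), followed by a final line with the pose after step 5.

n=0: pose=(0,6,W); sL=160/41, sR=32/5; mL=1712/205, mR=-2112/205; mL+mR=-80/41 → advance -1; mR−mL=-3824/205 → turn -1·90°
n=1: pose=(1,6,N); sL=20, sR=40; mL=50, mR=-60; mL+mR=-10 → advance -1; mR−mL=-110 → turn -1·90°
n=2: pose=(1,5,E); sL=160/17, sR=160/37; mL=5680/629, mR=-8640/629; mL+mR=-80/17 → advance -1; mR−mL=-14320/629 → turn -1·90°
n=3: pose=(0,5,S); sL=16/5, sR=80/29; mL=632/145, mR=-864/145; mL+mR=-8/5 → advance -1; mR−mL=-1496/145 → turn -1·90°
n=4: pose=(0,6,W); sL=160/41, sR=32/5; mL=1712/205, mR=-2112/205; mL+mR=-80/41 → advance -1; mR−mL=-3824/205 → turn -1·90°
n=5: pose=(1,6,N); sL=20, sR=40; mL=50, mR=-60; mL+mR=-10 → advance -1; mR−mL=-110 → turn -1·90°

0 160/41 32/5 1712/205 -2112/205 0 6 W
1 20 40 50 -60 1 6 N
2 160/17 160/37 5680/629 -8640/629 1 5 E
3 16/5 80/29 632/145 -864/145 0 5 S
4 160/41 32/5 1712/205 -2112/205 0 6 W
5 20 40 50 -60 1 6 N
final 1 5 E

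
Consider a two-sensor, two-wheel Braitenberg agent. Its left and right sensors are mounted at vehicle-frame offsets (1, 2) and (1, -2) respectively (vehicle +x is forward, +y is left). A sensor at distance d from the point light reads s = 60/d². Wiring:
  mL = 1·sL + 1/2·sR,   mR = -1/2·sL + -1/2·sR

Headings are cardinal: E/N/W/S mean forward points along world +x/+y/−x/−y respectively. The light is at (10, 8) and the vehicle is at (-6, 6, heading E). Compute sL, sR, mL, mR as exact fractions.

4/15 60/241 1414/3615 -932/3615

left sensor world pos  = (-5, 8); dL² = 225
right sensor world pos = (-5, 4); dR² = 241
sL = 60/225 = 4/15
sR = 60/241 = 60/241
mL = 1·sL + 1/2·sR = 1414/3615
mR = -1/2·sL + -1/2·sR = -932/3615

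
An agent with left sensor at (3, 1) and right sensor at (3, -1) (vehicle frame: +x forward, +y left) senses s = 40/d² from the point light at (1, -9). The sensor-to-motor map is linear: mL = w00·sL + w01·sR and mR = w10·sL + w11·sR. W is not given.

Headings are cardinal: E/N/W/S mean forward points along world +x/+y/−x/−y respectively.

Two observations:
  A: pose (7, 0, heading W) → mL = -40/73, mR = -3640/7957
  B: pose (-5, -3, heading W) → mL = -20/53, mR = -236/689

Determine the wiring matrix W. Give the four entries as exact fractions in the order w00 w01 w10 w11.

-1 0 -1/2 -1/2

obs A: pose=(7,0,W) → sL=40/73, sR=40/109, mL=-40/73, mR=-3640/7957
obs B: pose=(-5,-3,W) → sL=20/53, sR=4/13, mL=-20/53, mR=-236/689
sensor matrix S = [[40/73, 40/109], [20/53, 4/13]]; det S = 165120/5482373
solve [mL_A; mL_B] = S·[w00; w01] and [mR_A; mR_B] = S·[w10; w11]:
  w00 = -1, w01 = 0, w10 = -1/2, w11 = -1/2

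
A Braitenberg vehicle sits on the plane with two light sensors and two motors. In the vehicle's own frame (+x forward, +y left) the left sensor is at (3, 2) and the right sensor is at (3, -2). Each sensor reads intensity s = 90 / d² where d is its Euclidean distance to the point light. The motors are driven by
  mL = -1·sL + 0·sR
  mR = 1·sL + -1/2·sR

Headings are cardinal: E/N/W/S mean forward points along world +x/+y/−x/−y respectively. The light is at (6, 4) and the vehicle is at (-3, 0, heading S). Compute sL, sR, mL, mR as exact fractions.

left sensor world pos  = (-1, -3); dL² = 98
right sensor world pos = (-5, -3); dR² = 170
sL = 90/98 = 45/49
sR = 90/170 = 9/17
mL = -1·sL + 0·sR = -45/49
mR = 1·sL + -1/2·sR = 1089/1666

45/49 9/17 -45/49 1089/1666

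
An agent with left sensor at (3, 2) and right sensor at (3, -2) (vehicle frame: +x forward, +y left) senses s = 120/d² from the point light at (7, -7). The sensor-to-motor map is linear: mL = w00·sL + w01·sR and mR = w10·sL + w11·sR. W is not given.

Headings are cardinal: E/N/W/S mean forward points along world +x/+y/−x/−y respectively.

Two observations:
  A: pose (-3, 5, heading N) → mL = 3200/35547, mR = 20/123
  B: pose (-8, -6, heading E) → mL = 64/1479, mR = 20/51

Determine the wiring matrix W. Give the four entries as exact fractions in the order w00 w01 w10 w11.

obs A: pose=(-3,5,N) → sL=40/123, sR=120/289, mL=3200/35547, mR=20/123
obs B: pose=(-8,-6,E) → sL=40/51, sR=24/29, mL=64/1479, mR=20/51
sensor matrix S = [[40/123, 120/289], [40/51, 24/29]]; det S = -330240/5841557
solve [mL_A; mL_B] = S·[w00; w01] and [mR_A; mR_B] = S·[w10; w11]:
  w00 = -1, w01 = 1, w10 = 1/2, w11 = 0

-1 1 1/2 0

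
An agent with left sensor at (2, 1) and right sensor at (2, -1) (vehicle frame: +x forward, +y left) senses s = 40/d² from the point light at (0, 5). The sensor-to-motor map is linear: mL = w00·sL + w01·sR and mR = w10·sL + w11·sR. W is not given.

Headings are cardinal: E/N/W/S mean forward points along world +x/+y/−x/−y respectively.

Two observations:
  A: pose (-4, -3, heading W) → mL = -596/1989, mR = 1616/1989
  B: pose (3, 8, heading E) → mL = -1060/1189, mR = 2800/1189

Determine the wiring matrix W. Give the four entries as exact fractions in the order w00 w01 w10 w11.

1/2 -1 1 1

obs A: pose=(-4,-3,W) → sL=40/117, sR=8/17, mL=-596/1989, mR=1616/1989
obs B: pose=(3,8,E) → sL=40/41, sR=40/29, mL=-1060/1189, mR=2800/1189
sensor matrix S = [[40/117, 8/17], [40/41, 40/29]]; det S = 29440/2364921
solve [mL_A; mL_B] = S·[w00; w01] and [mR_A; mR_B] = S·[w10; w11]:
  w00 = 1/2, w01 = -1, w10 = 1, w11 = 1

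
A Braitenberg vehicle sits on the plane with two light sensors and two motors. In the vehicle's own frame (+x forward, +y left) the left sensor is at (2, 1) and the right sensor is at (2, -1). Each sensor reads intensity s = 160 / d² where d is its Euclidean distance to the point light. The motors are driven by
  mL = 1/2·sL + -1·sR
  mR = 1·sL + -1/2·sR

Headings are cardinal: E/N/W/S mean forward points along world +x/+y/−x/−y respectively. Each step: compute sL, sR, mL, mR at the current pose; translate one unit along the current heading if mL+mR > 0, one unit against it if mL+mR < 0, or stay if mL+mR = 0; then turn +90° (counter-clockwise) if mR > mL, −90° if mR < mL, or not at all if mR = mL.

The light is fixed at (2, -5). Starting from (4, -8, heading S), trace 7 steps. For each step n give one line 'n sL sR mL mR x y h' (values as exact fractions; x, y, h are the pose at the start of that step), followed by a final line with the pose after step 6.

0 80/17 80/13 -840/221 360/221 4 -8 S
1 160/17 32/5 -144/85 528/85 4 -7 E
2 40 10 10 35 5 -7 N
3 32 160 -144 -48 5 -6 W
4 80/17 80/9 -1000/153 40/153 6 -6 S
5 160/37 160/37 -80/37 80/37 6 -5 E
6 160/13 160/29 240/377 3600/377 6 -5 N
final 6 -4 W

n=0: pose=(4,-8,S); sL=80/17, sR=80/13; mL=-840/221, mR=360/221; mL+mR=-480/221 → advance -1; mR−mL=1200/221 → turn +1·90°
n=1: pose=(4,-7,E); sL=160/17, sR=32/5; mL=-144/85, mR=528/85; mL+mR=384/85 → advance +1; mR−mL=672/85 → turn +1·90°
n=2: pose=(5,-7,N); sL=40, sR=10; mL=10, mR=35; mL+mR=45 → advance +1; mR−mL=25 → turn +1·90°
n=3: pose=(5,-6,W); sL=32, sR=160; mL=-144, mR=-48; mL+mR=-192 → advance -1; mR−mL=96 → turn +1·90°
n=4: pose=(6,-6,S); sL=80/17, sR=80/9; mL=-1000/153, mR=40/153; mL+mR=-320/51 → advance -1; mR−mL=1040/153 → turn +1·90°
n=5: pose=(6,-5,E); sL=160/37, sR=160/37; mL=-80/37, mR=80/37; mL+mR=0 → advance +0; mR−mL=160/37 → turn +1·90°
n=6: pose=(6,-5,N); sL=160/13, sR=160/29; mL=240/377, mR=3600/377; mL+mR=3840/377 → advance +1; mR−mL=3360/377 → turn +1·90°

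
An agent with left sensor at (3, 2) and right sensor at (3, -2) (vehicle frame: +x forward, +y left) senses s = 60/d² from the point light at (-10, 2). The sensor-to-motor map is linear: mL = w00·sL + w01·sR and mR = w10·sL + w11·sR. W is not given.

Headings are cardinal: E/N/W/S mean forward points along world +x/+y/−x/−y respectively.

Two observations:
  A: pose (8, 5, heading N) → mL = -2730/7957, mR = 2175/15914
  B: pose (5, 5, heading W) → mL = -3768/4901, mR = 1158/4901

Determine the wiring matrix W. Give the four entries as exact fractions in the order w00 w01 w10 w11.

-1 -1 1 -1/2

obs A: pose=(8,5,N) → sL=15/73, sR=15/109, mL=-2730/7957, mR=2175/15914
obs B: pose=(5,5,W) → sL=12/29, sR=60/169, mL=-3768/4901, mR=1158/4901
sensor matrix S = [[15/73, 15/109], [12/29, 60/169]]; det S = 624240/38997257
solve [mL_A; mL_B] = S·[w00; w01] and [mR_A; mR_B] = S·[w10; w11]:
  w00 = -1, w01 = -1, w10 = 1, w11 = -1/2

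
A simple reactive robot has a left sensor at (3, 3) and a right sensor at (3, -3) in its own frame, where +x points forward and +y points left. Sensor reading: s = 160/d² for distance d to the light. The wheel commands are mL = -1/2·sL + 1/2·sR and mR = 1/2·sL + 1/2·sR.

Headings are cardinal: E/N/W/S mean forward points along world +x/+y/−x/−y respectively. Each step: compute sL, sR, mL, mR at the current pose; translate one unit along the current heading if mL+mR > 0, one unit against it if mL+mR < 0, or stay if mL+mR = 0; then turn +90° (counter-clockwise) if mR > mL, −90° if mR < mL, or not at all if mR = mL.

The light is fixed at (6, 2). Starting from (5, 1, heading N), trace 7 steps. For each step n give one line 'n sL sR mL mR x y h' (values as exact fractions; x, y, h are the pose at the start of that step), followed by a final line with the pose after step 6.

n=0: pose=(5,1,N); sL=8, sR=20; mL=6, mR=14; mL+mR=20 → advance +1; mR−mL=8 → turn +1·90°
n=1: pose=(5,2,W); sL=32/5, sR=32/5; mL=0, mR=32/5; mL+mR=32/5 → advance +1; mR−mL=32/5 → turn +1·90°
n=2: pose=(4,2,S); sL=16, sR=80/17; mL=-96/17, mR=176/17; mL+mR=80/17 → advance +1; mR−mL=16 → turn +1·90°
n=3: pose=(4,1,E); sL=32, sR=160/17; mL=-192/17, mR=352/17; mL+mR=160/17 → advance +1; mR−mL=32 → turn +1·90°
n=4: pose=(5,1,N); sL=8, sR=20; mL=6, mR=14; mL+mR=20 → advance +1; mR−mL=8 → turn +1·90°
n=5: pose=(5,2,W); sL=32/5, sR=32/5; mL=0, mR=32/5; mL+mR=32/5 → advance +1; mR−mL=32/5 → turn +1·90°
n=6: pose=(4,2,S); sL=16, sR=80/17; mL=-96/17, mR=176/17; mL+mR=80/17 → advance +1; mR−mL=16 → turn +1·90°

0 8 20 6 14 5 1 N
1 32/5 32/5 0 32/5 5 2 W
2 16 80/17 -96/17 176/17 4 2 S
3 32 160/17 -192/17 352/17 4 1 E
4 8 20 6 14 5 1 N
5 32/5 32/5 0 32/5 5 2 W
6 16 80/17 -96/17 176/17 4 2 S
final 4 1 E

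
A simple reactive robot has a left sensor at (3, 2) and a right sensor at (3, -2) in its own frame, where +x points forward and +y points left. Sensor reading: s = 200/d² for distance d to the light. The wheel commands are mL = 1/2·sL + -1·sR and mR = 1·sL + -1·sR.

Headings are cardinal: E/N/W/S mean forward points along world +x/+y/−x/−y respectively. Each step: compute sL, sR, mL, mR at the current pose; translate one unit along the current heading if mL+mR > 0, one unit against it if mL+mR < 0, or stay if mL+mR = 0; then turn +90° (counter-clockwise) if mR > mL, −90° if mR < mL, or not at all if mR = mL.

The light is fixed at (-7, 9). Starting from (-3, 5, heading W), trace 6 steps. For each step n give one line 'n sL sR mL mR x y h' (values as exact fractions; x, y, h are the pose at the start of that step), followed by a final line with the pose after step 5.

0 200/37 40 -1380/37 -1280/37 -3 5 W
1 100/49 100/29 -3450/1421 -2000/1421 -2 5 S
2 40/13 200/89 -820/1157 960/1157 -2 6 E
3 25/2 25/8 25/8 75/8 -1 6 N
4 8 200/9 -164/9 -128/9 -1 7 W
5 100/53 4 -162/53 -112/53 0 7 S
final 0 8 E

n=0: pose=(-3,5,W); sL=200/37, sR=40; mL=-1380/37, mR=-1280/37; mL+mR=-2660/37 → advance -1; mR−mL=100/37 → turn +1·90°
n=1: pose=(-2,5,S); sL=100/49, sR=100/29; mL=-3450/1421, mR=-2000/1421; mL+mR=-5450/1421 → advance -1; mR−mL=50/49 → turn +1·90°
n=2: pose=(-2,6,E); sL=40/13, sR=200/89; mL=-820/1157, mR=960/1157; mL+mR=140/1157 → advance +1; mR−mL=20/13 → turn +1·90°
n=3: pose=(-1,6,N); sL=25/2, sR=25/8; mL=25/8, mR=75/8; mL+mR=25/2 → advance +1; mR−mL=25/4 → turn +1·90°
n=4: pose=(-1,7,W); sL=8, sR=200/9; mL=-164/9, mR=-128/9; mL+mR=-292/9 → advance -1; mR−mL=4 → turn +1·90°
n=5: pose=(0,7,S); sL=100/53, sR=4; mL=-162/53, mR=-112/53; mL+mR=-274/53 → advance -1; mR−mL=50/53 → turn +1·90°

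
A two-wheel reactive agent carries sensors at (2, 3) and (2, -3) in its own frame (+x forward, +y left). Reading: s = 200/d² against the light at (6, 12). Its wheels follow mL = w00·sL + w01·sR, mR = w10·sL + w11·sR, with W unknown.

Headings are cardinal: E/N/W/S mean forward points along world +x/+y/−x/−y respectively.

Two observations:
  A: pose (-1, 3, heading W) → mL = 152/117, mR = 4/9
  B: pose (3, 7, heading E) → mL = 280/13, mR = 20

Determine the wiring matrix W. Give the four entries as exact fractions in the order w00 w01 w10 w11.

1/2 1/2 1/2 0

obs A: pose=(-1,3,W) → sL=8/9, sR=200/117, mL=152/117, mR=4/9
obs B: pose=(3,7,E) → sL=40, sR=40/13, mL=280/13, mR=20
sensor matrix S = [[8/9, 200/117], [40, 40/13]]; det S = -2560/39
solve [mL_A; mL_B] = S·[w00; w01] and [mR_A; mR_B] = S·[w10; w11]:
  w00 = 1/2, w01 = 1/2, w10 = 1/2, w11 = 0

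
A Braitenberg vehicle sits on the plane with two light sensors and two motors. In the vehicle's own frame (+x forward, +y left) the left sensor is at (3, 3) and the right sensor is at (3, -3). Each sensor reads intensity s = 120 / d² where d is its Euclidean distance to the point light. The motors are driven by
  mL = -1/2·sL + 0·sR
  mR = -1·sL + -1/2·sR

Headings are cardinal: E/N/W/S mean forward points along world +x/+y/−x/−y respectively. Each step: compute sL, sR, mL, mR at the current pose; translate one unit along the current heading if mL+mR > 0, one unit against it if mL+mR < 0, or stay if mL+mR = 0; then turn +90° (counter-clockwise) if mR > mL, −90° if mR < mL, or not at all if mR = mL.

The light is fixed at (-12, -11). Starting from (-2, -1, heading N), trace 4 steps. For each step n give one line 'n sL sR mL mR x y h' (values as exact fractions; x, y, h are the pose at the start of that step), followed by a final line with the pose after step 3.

n=0: pose=(-2,-1,N); sL=60/109, sR=60/169; mL=-30/109, mR=-13410/18421; mL+mR=-18480/18421 → advance -1; mR−mL=-8340/18421 → turn -1·90°
n=1: pose=(-2,-2,E); sL=120/313, sR=24/41; mL=-60/313, mR=-8676/12833; mL+mR=-11136/12833 → advance -1; mR−mL=-6216/12833 → turn -1·90°
n=2: pose=(-3,-2,S); sL=2/3, sR=5/3; mL=-1/3, mR=-3/2; mL+mR=-11/6 → advance -1; mR−mL=-7/6 → turn -1·90°
n=3: pose=(-3,-1,W); sL=24/17, sR=24/41; mL=-12/17, mR=-1188/697; mL+mR=-1680/697 → advance -1; mR−mL=-696/697 → turn -1·90°

0 60/109 60/169 -30/109 -13410/18421 -2 -1 N
1 120/313 24/41 -60/313 -8676/12833 -2 -2 E
2 2/3 5/3 -1/3 -3/2 -3 -2 S
3 24/17 24/41 -12/17 -1188/697 -3 -1 W
final -2 -1 N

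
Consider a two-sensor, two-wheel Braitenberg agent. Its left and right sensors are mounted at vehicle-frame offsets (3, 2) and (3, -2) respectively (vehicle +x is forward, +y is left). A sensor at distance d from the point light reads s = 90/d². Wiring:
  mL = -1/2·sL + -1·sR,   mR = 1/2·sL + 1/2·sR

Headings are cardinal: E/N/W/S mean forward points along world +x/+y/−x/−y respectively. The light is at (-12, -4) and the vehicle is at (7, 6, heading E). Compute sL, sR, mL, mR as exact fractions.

45/314 45/274 -20295/86036 6615/43018

left sensor world pos  = (10, 8); dL² = 628
right sensor world pos = (10, 4); dR² = 548
sL = 90/628 = 45/314
sR = 90/548 = 45/274
mL = -1/2·sL + -1·sR = -20295/86036
mR = 1/2·sL + 1/2·sR = 6615/43018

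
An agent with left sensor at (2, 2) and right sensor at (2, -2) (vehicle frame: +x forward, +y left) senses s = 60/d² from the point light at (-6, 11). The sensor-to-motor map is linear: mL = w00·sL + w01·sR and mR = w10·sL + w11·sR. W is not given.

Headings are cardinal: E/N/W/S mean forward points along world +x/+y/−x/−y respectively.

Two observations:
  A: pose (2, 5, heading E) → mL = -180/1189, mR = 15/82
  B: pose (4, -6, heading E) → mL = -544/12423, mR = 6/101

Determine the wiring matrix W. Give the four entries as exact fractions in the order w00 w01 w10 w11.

obs A: pose=(2,5,E) → sL=15/29, sR=15/41, mL=-180/1189, mR=15/82
obs B: pose=(4,-6,E) → sL=20/123, sR=12/101, mL=-544/12423, mR=6/101
sensor matrix S = [[15/29, 15/41], [20/123, 12/101]]; det S = 9680/4923649
solve [mL_A; mL_B] = S·[w00; w01] and [mR_A; mR_B] = S·[w10; w11]:
  w00 = -1, w01 = 1, w10 = 0, w11 = 1/2

-1 1 0 1/2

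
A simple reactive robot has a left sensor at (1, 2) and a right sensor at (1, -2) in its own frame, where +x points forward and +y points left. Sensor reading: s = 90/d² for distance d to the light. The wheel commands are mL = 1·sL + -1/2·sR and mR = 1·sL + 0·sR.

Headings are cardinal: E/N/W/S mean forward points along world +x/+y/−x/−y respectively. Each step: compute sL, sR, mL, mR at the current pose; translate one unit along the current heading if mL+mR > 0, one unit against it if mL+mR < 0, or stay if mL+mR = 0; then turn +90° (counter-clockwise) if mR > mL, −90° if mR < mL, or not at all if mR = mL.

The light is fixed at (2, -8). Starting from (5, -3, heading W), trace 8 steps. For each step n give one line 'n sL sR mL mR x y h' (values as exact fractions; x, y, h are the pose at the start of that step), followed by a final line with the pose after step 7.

0 90/13 90/53 4185/689 90/13 5 -3 W
1 45/16 45/8 0 45/16 4 -3 S
2 2 90/13 -19/13 2 4 -4 E
3 45/13 9/5 333/130 45/13 5 -4 N
4 90/13 90/53 4185/689 90/13 5 -3 W
5 45/16 45/8 0 45/16 4 -3 S
6 2 90/13 -19/13 2 4 -4 E
7 45/13 9/5 333/130 45/13 5 -4 N
final 5 -3 W

n=0: pose=(5,-3,W); sL=90/13, sR=90/53; mL=4185/689, mR=90/13; mL+mR=8955/689 → advance +1; mR−mL=45/53 → turn +1·90°
n=1: pose=(4,-3,S); sL=45/16, sR=45/8; mL=0, mR=45/16; mL+mR=45/16 → advance +1; mR−mL=45/16 → turn +1·90°
n=2: pose=(4,-4,E); sL=2, sR=90/13; mL=-19/13, mR=2; mL+mR=7/13 → advance +1; mR−mL=45/13 → turn +1·90°
n=3: pose=(5,-4,N); sL=45/13, sR=9/5; mL=333/130, mR=45/13; mL+mR=783/130 → advance +1; mR−mL=9/10 → turn +1·90°
n=4: pose=(5,-3,W); sL=90/13, sR=90/53; mL=4185/689, mR=90/13; mL+mR=8955/689 → advance +1; mR−mL=45/53 → turn +1·90°
n=5: pose=(4,-3,S); sL=45/16, sR=45/8; mL=0, mR=45/16; mL+mR=45/16 → advance +1; mR−mL=45/16 → turn +1·90°
n=6: pose=(4,-4,E); sL=2, sR=90/13; mL=-19/13, mR=2; mL+mR=7/13 → advance +1; mR−mL=45/13 → turn +1·90°
n=7: pose=(5,-4,N); sL=45/13, sR=9/5; mL=333/130, mR=45/13; mL+mR=783/130 → advance +1; mR−mL=9/10 → turn +1·90°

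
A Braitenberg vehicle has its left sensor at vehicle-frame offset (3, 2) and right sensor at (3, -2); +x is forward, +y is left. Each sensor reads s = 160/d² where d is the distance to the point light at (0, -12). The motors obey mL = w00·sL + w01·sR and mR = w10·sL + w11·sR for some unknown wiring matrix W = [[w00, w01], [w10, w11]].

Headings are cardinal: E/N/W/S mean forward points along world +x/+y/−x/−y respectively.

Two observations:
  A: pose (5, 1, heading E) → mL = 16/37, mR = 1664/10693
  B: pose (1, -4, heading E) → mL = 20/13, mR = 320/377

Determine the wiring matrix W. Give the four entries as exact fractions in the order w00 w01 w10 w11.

obs A: pose=(5,1,E) → sL=160/289, sR=32/37, mL=16/37, mR=1664/10693
obs B: pose=(1,-4,E) → sL=40/29, sR=40/13, mL=20/13, mR=320/377
sensor matrix S = [[160/289, 32/37], [40/29, 40/13]]; det S = 2058240/4031261
solve [mL_A; mL_B] = S·[w00; w01] and [mR_A; mR_B] = S·[w10; w11]:
  w00 = 0, w01 = 1/2, w10 = -1/2, w11 = 1/2

0 1/2 -1/2 1/2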